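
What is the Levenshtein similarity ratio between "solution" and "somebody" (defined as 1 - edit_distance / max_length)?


Word 1: "solution" (length 8)
Word 2: "somebody" (length 8)
One optimal edit sequence:
  1. keep 's'
  2. keep 'o'
  3. substitute 'l' -> 'm'  (+1)
  4. substitute 'u' -> 'e'  (+1)
  5. substitute 't' -> 'b'  (+1)
  6. substitute 'i' -> 'o'  (+1)
  7. substitute 'o' -> 'd'  (+1)
  8. substitute 'n' -> 'y'  (+1)
Edit distance = 6
Max length = max(8, 8) = 8
Similarity = 1 - 6/8
= 0.2500


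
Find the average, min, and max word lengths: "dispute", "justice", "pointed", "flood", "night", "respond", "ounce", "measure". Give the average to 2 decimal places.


Lengths: "dispute"=7, "justice"=7, "pointed"=7, "flood"=5, "night"=5, "respond"=7, "ounce"=5, "measure"=7
Sum = 50, Count = 8
Average = 50/8 = 6.25
= avg=6.25, min=5, max=7


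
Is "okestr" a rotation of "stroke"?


Word: "stroke", Candidate: "okestr"
Method: check if candidate is substring of word+word
"strokestroke" contains "okestr"? Yes
Is rotation = Yes


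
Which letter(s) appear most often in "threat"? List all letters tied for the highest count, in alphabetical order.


Word: "threat"
Letter counts:
  'a': 1
  'e': 1
  'h': 1
  'r': 1
  't': 2
Maximum count = 2
Most frequent = 't' (2 times each)


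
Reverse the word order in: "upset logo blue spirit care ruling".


Original: "upset logo blue spirit care ruling"
Words (1..n): upset | logo | blue | spirit | care | ruling
Reversed (n..1): ruling | care | spirit | blue | logo | upset
Result = "ruling care spirit blue logo upset"


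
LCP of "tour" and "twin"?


Word 1: "tour"
Word 2: "twin"
Comparing from start:
  Pos 0: 't' == 't'
  Pos 1: 'o' != 'w' (stop)
LCP = "t" (length 1)


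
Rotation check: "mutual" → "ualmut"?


Word: "mutual", Candidate: "ualmut"
Method: check if candidate is substring of word+word
"mutualmutual" contains "ualmut"? Yes
Is rotation = Yes


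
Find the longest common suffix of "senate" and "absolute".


Word 1: "senate"
Word 2: "absolute"
Comparing from end:
  Pos -1: 'e' == 'e'
  Pos -2: 't' == 't'
  Pos -3: 'a' != 'u' (stop)
LCS = "te" (length 2)


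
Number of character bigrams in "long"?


Word: "long" (length 4)
Number of 2-grams = length - 2 + 1 = 4 - 2 + 1
= 3


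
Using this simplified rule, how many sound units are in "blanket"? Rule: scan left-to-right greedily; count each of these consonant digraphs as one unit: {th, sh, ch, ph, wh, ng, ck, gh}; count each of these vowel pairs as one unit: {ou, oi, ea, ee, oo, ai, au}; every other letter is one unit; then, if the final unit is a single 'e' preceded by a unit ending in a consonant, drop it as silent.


Word: "blanket" (7 letters)
Left-to-right scan:
  (1) 'b' (letter)
  (2) 'l' (letter)
  (3) 'a' (letter)
  (4) 'n' (letter)
  (5) 'k' (letter)
  (6) 'e' (letter)
  (7) 't' (letter)
Units from scan: 7
Sound units = 7 units


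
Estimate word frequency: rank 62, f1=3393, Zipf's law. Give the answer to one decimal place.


Zipf's law: f(r) = f(1) / r
f(1) = 3393
f(62) = 3393 / 62
= 54.7 occurrences


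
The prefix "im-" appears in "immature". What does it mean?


Prefix: im-
As in: immature -> im- + mature
Meaning = not / into


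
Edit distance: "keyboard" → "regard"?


Word 1: "keyboard" (length 8)
Word 2: "regard" (length 6)
One optimal edit sequence (insert/delete/substitute each cost 1):
  1. substitute 'k' -> 'r'  (+1)
  2. keep 'e'
  3. delete 'y'  (+1)
  4. delete 'b'  (+1)
  5. substitute 'o' -> 'g'  (+1)
  6. keep 'a'
  7. keep 'r'
  8. keep 'd'
Total edit operations: 4
Edit distance = 4


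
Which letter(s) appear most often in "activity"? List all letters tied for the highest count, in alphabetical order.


Word: "activity"
Letter counts:
  'a': 1
  'c': 1
  'i': 2
  't': 2
  'v': 1
  'y': 1
Maximum count = 2
Most frequent = 'i', 't' (2 times each)


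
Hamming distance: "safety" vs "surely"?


Comparing character by character (same length = 6):
  Pos 0: 's' vs 's' =
  Pos 1: 'a' vs 'u' !=
  Pos 2: 'f' vs 'r' !=
  Pos 3: 'e' vs 'e' =
  Pos 4: 't' vs 'l' !=
  Pos 5: 'y' vs 'y' =
Hamming distance = 3


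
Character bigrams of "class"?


Word: "class" (length 5)
Number of bigrams = 5 - 2 + 1 = 4
  Position 0: "cl"
  Position 1: "la"
  Position 2: "as"
  Position 3: "ss"
Bigrams = "cl", "la", "as", "ss"


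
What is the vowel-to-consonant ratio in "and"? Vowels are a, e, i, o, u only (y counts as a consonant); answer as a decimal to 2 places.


Word: "and"
Vowels (a,e,i,o,u): 1
Consonants: 2
Ratio = 1/2
= 0.50


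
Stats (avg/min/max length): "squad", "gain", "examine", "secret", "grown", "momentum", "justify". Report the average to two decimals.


Lengths: "squad"=5, "gain"=4, "examine"=7, "secret"=6, "grown"=5, "momentum"=8, "justify"=7
Sum = 42, Count = 7
Average = 42/7 = 6.00
= avg=6.00, min=4, max=8


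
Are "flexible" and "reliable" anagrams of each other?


Word 1: "flexible" → sorted: beefillx
Word 2: "reliable" → sorted: abeeillr
Same letters? beefillx != abeeillr
Anagram = No


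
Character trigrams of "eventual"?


Word: "eventual" (length 8)
Number of trigrams = 8 - 3 + 1 = 6
  Position 0: "eve"
  Position 1: "ven"
  Position 2: "ent"
  Position 3: "ntu"
  Position 4: "tua"
  Position 5: "ual"
Trigrams = "eve", "ven", "ent", "ntu", "tua", "ual"


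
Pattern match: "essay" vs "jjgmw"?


Pattern of "essay": [0, 1, 1, 2, 3]
Pattern of "jjgmw": [0, 0, 1, 2, 3]
Patterns do not match
Same pattern = No


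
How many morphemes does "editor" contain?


Word: "editor"
Morphemes: edit / -or
Each morpheme carries meaning
= 2 morphemes


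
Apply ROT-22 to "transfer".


Word: "transfer"
Shift: 22
Each letter → (letter + shift) mod 26:
  't' (19) + 22 = 15 → 'p'
  'r' (17) + 22 = 13 → 'n'
  'a' (0) + 22 = 22 → 'w'
  'n' (13) + 22 = 9 → 'j'
  's' (18) + 22 = 14 → 'o'
  'f' (5) + 22 = 1 → 'b'
  'e' (4) + 22 = 0 → 'a'
  'r' (17) + 22 = 13 → 'n'
Result = "pnwjoban"


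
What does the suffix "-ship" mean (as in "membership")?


Suffix: -ship
Example: membership (member + -ship)
Meaning = state / position


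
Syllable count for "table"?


Word: "table"
Syllable breakdown: ta | ble
Counting: 2 parts
= 2 syllables


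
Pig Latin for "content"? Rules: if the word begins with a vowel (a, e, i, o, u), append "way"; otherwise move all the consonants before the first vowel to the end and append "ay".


Word: "content"
Starts with consonant(s) → move to end, add 'ay'
Consonant cluster: "c"
Pig Latin = "ontentcay"


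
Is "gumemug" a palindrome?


Word: "gumemug"
Reversed: "gumemug"
Forward == Backward? gumemug == gumemug
Palindrome = Yes


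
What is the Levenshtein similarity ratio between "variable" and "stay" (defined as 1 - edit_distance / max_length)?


Word 1: "variable" (length 8)
Word 2: "stay" (length 4)
One optimal edit sequence:
  1. delete 'v'  (+1)
  2. delete 'a'  (+1)
  3. substitute 'r' -> 's'  (+1)
  4. substitute 'i' -> 't'  (+1)
  5. keep 'a'
  6. delete 'b'  (+1)
  7. delete 'l'  (+1)
  8. substitute 'e' -> 'y'  (+1)
Edit distance = 7
Max length = max(8, 4) = 8
Similarity = 1 - 7/8
= 0.1250


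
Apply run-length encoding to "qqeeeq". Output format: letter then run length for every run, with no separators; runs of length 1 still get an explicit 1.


String: "qqeeeq"
Scanning for consecutive runs:
  'q' x 2
  'e' x 3
  'q' x 1
RLE = "q2e3q1"


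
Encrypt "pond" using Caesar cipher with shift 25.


Word: "pond"
Shift: 25
Each letter → (letter + shift) mod 26:
  'p' (15) + 25 = 14 → 'o'
  'o' (14) + 25 = 13 → 'n'
  'n' (13) + 25 = 12 → 'm'
  'd' (3) + 25 = 2 → 'c'
Result = "onmc"


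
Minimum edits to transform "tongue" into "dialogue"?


Word 1: "tongue" (length 6)
Word 2: "dialogue" (length 8)
One optimal edit sequence (insert/delete/substitute each cost 1):
  1. insert 'd'  (+1)
  2. insert 'i'  (+1)
  3. substitute 't' -> 'a'  (+1)
  4. substitute 'o' -> 'l'  (+1)
  5. substitute 'n' -> 'o'  (+1)
  6. keep 'g'
  7. keep 'u'
  8. keep 'e'
Total edit operations: 5
Edit distance = 5


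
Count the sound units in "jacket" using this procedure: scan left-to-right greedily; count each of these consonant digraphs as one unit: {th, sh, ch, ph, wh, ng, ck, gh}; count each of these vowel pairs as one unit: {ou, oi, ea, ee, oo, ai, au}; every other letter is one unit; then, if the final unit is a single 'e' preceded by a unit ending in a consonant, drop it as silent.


Word: "jacket" (6 letters)
Left-to-right scan:
  [1] 'j' (letter)
  [2] 'a' (letter)
  [3] 'ck' (digraph)
  [4] 'e' (letter)
  [5] 't' (letter)
Units from scan: 5
Sound units = 5 units


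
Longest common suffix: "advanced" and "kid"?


Word 1: "advanced"
Word 2: "kid"
Comparing from end:
  Pos -1: 'd' == 'd'
  Pos -2: 'e' != 'i' (stop)
LCS = "d" (length 1)


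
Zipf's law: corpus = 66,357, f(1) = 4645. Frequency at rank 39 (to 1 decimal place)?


Zipf's law: f(r) = f(1) / r
f(1) = 4645
f(39) = 4645 / 39
= 119.1 occurrences


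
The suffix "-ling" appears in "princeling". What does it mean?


Suffix: -ling
Example: princeling (prince + -ling)
Meaning = small / young


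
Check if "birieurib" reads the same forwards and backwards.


Word: "birieurib"
Reversed: "birueirib"
Forward == Backward? birieurib != birueirib
Palindrome = No


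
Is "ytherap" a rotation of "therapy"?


Word: "therapy", Candidate: "ytherap"
Method: check if candidate is substring of word+word
"therapytherapy" contains "ytherap"? Yes
Is rotation = Yes


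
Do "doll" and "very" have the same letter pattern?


Pattern of "doll": [0, 1, 2, 2]
Pattern of "very": [0, 1, 2, 3]
Patterns do not match
Same pattern = No


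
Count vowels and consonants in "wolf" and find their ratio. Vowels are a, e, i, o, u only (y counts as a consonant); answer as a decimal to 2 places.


Word: "wolf"
Vowels (a,e,i,o,u): 1
Consonants: 3
Ratio = 1/3
= 0.33


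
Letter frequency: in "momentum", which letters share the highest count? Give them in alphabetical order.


Word: "momentum"
Letter counts:
  'e': 1
  'm': 3
  'n': 1
  'o': 1
  't': 1
  'u': 1
Maximum count = 3
Most frequent = 'm' (3 times each)


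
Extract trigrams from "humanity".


Word: "humanity" (length 8)
Number of trigrams = 8 - 3 + 1 = 6
  Position 0: "hum"
  Position 1: "uma"
  Position 2: "man"
  Position 3: "ani"
  Position 4: "nit"
  Position 5: "ity"
Trigrams = "hum", "uma", "man", "ani", "nit", "ity"


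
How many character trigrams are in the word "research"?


Word: "research" (length 8)
Number of 3-grams = length - 3 + 1 = 8 - 3 + 1
= 6


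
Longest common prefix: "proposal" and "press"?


Word 1: "proposal"
Word 2: "press"
Comparing from start:
  Pos 0: 'p' == 'p'
  Pos 1: 'r' == 'r'
  Pos 2: 'o' != 'e' (stop)
LCP = "pr" (length 2)


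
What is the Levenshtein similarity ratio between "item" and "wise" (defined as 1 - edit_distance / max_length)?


Word 1: "item" (length 4)
Word 2: "wise" (length 4)
One optimal edit sequence:
  1. insert 'w'  (+1)
  2. keep 'i'
  3. substitute 't' -> 's'  (+1)
  4. keep 'e'
  5. delete 'm'  (+1)
Edit distance = 3
Max length = max(4, 4) = 4
Similarity = 1 - 3/4
= 0.2500


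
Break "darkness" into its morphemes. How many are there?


Word: "darkness"
Morphemes: dark / -ness
Each morpheme carries meaning
= 2 morphemes


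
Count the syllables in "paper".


Word: "paper"
Syllable breakdown: pa | per
Counting: 2 parts
= 2 syllables


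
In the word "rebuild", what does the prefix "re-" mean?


Prefix: re-
Example: rebuild = re- + build
Meaning = again


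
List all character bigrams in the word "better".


Word: "better" (length 6)
Number of bigrams = 6 - 2 + 1 = 5
  Position 0: "be"
  Position 1: "et"
  Position 2: "tt"
  Position 3: "te"
  Position 4: "er"
Bigrams = "be", "et", "tt", "te", "er"


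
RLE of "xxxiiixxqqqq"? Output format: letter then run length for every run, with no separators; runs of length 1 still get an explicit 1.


String: "xxxiiixxqqqq"
Scanning for consecutive runs:
  'x' x 3
  'i' x 3
  'x' x 2
  'q' x 4
RLE = "x3i3x2q4"


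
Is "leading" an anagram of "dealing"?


Word 1: "dealing" → sorted: adegiln
Word 2: "leading" → sorted: adegiln
Same letters? adegiln == adegiln
Anagram = Yes


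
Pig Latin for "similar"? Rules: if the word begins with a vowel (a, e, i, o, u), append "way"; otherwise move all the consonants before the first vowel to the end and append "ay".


Word: "similar"
Starts with consonant(s) → move to end, add 'ay'
Consonant cluster: "s"
Pig Latin = "imilarsay"


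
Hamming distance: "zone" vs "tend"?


Comparing character by character (same length = 4):
  Pos 0: 'z' vs 't' !=
  Pos 1: 'o' vs 'e' !=
  Pos 2: 'n' vs 'n' =
  Pos 3: 'e' vs 'd' !=
Hamming distance = 3


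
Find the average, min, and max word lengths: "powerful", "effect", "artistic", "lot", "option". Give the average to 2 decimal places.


Lengths: "powerful"=8, "effect"=6, "artistic"=8, "lot"=3, "option"=6
Sum = 31, Count = 5
Average = 31/5 = 6.20
= avg=6.20, min=3, max=8


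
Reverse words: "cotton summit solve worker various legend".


Original: "cotton summit solve worker various legend"
Words (1..n): cotton | summit | solve | worker | various | legend
Reversed (n..1): legend | various | worker | solve | summit | cotton
Result = "legend various worker solve summit cotton"


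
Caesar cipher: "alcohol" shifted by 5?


Word: "alcohol"
Shift: 5
Each letter → (letter + shift) mod 26:
  'a' (0) + 5 = 5 → 'f'
  'l' (11) + 5 = 16 → 'q'
  'c' (2) + 5 = 7 → 'h'
  'o' (14) + 5 = 19 → 't'
  'h' (7) + 5 = 12 → 'm'
  'o' (14) + 5 = 19 → 't'
  'l' (11) + 5 = 16 → 'q'
Result = "fqhtmtq"


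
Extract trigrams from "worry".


Word: "worry" (length 5)
Number of trigrams = 5 - 3 + 1 = 3
  Position 0: "wor"
  Position 1: "orr"
  Position 2: "rry"
Trigrams = "wor", "orr", "rry"


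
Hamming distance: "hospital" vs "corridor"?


Comparing character by character (same length = 8):
  Pos 0: 'h' vs 'c' !=
  Pos 1: 'o' vs 'o' =
  Pos 2: 's' vs 'r' !=
  Pos 3: 'p' vs 'r' !=
  Pos 4: 'i' vs 'i' =
  Pos 5: 't' vs 'd' !=
  Pos 6: 'a' vs 'o' !=
  Pos 7: 'l' vs 'r' !=
Hamming distance = 6


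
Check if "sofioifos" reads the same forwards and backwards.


Word: "sofioifos"
Reversed: "sofioifos"
Forward == Backward? sofioifos == sofioifos
Palindrome = Yes


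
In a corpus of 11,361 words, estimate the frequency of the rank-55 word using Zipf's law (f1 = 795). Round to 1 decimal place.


Zipf's law: f(r) = f(1) / r
f(1) = 795
f(55) = 795 / 55
= 14.5 occurrences


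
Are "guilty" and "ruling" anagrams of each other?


Word 1: "guilty" → sorted: giltuy
Word 2: "ruling" → sorted: gilnru
Same letters? giltuy != gilnru
Anagram = No


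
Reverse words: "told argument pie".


Original: "told argument pie"
Words (1..n): told | argument | pie
Reversed (n..1): pie | argument | told
Result = "pie argument told"


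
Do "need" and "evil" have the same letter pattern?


Pattern of "need": [0, 1, 1, 2]
Pattern of "evil": [0, 1, 2, 3]
Patterns do not match
Same pattern = No


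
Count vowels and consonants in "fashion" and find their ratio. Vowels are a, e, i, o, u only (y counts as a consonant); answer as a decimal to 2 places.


Word: "fashion"
Vowels (a,e,i,o,u): 3
Consonants: 4
Ratio = 3/4
= 0.75


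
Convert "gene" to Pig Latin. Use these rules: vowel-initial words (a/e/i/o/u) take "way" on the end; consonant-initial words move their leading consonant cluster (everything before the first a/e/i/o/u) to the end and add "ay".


Word: "gene"
Starts with consonant(s) → move to end, add 'ay'
Consonant cluster: "g"
Pig Latin = "enegay"


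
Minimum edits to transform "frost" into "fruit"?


Word 1: "frost" (length 5)
Word 2: "fruit" (length 5)
One optimal edit sequence (insert/delete/substitute each cost 1):
  1. keep 'f'
  2. keep 'r'
  3. substitute 'o' -> 'u'  (+1)
  4. substitute 's' -> 'i'  (+1)
  5. keep 't'
Total edit operations: 2
Edit distance = 2


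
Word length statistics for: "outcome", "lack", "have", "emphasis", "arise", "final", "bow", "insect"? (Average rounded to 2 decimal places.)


Lengths: "outcome"=7, "lack"=4, "have"=4, "emphasis"=8, "arise"=5, "final"=5, "bow"=3, "insect"=6
Sum = 42, Count = 8
Average = 42/8 = 5.25
= avg=5.25, min=3, max=8


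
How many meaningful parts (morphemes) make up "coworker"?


Word: "coworker"
Morphemes: co- | work | -er
Each morpheme carries meaning
= 3 morphemes


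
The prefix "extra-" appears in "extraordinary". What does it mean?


Prefix: extra-
Example: extraordinary = extra- + ordinary
Meaning = beyond


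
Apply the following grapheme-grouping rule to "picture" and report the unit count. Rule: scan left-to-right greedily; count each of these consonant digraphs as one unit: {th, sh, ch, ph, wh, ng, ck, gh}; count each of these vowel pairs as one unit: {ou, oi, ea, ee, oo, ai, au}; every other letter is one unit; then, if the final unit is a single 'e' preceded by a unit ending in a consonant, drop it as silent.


Word: "picture" (7 letters)
Left-to-right scan:
  [1] 'p' (letter)
  [2] 'i' (letter)
  [3] 'c' (letter)
  [4] 't' (letter)
  [5] 'u' (letter)
  [6] 'r' (letter)
  [7] 'e' (letter)
Units from scan: 7
Final unit is 'e' after a consonant -> drop as silent (-1)
Sound units = 6 units


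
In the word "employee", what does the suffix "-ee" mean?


Suffix: -ee
Example: employee = employ + -ee
Meaning = one who receives


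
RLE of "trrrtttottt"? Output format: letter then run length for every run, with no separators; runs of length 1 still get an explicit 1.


String: "trrrtttottt"
Scanning for consecutive runs:
  't' x 1
  'r' x 3
  't' x 3
  'o' x 1
  't' x 3
RLE = "t1r3t3o1t3"


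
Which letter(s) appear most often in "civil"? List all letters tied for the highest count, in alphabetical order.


Word: "civil"
Letter counts:
  'c': 1
  'i': 2
  'l': 1
  'v': 1
Maximum count = 2
Most frequent = 'i' (2 times each)


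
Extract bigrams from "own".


Word: "own" (length 3)
Number of bigrams = 3 - 2 + 1 = 2
  Position 0: "ow"
  Position 1: "wn"
Bigrams = "ow", "wn"


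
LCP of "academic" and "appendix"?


Word 1: "academic"
Word 2: "appendix"
Comparing from start:
  Pos 0: 'a' == 'a'
  Pos 1: 'c' != 'p' (stop)
LCP = "a" (length 1)


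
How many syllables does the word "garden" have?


Word: "garden"
Syllable breakdown: gar · den
Counting: 2 parts
= 2 syllables


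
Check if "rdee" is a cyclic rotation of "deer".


Word: "deer", Candidate: "rdee"
Method: check if candidate is substring of word+word
"deerdeer" contains "rdee"? Yes
Is rotation = Yes


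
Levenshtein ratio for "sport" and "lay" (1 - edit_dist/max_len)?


Word 1: "sport" (length 5)
Word 2: "lay" (length 3)
One optimal edit sequence:
  1. delete 's'  (+1)
  2. delete 'p'  (+1)
  3. substitute 'o' -> 'l'  (+1)
  4. substitute 'r' -> 'a'  (+1)
  5. substitute 't' -> 'y'  (+1)
Edit distance = 5
Max length = max(5, 3) = 5
Similarity = 1 - 5/5
= 0.0000


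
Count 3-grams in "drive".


Word: "drive" (length 5)
Number of 3-grams = length - 3 + 1 = 5 - 3 + 1
= 3


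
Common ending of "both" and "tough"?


Word 1: "both"
Word 2: "tough"
Comparing from end:
  Pos -1: 'h' == 'h'
  Pos -2: 't' != 'g' (stop)
LCS = "h" (length 1)


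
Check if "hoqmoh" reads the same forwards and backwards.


Word: "hoqmoh"
Reversed: "homqoh"
Forward == Backward? hoqmoh != homqoh
Palindrome = No


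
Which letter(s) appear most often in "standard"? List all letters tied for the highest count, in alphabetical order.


Word: "standard"
Letter counts:
  'a': 2
  'd': 2
  'n': 1
  'r': 1
  's': 1
  't': 1
Maximum count = 2
Most frequent = 'a', 'd' (2 times each)


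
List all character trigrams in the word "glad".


Word: "glad" (length 4)
Number of trigrams = 4 - 3 + 1 = 2
  Position 0: "gla"
  Position 1: "lad"
Trigrams = "gla", "lad"


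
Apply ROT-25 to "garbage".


Word: "garbage"
Shift: 25
Each letter → (letter + shift) mod 26:
  'g' (6) + 25 = 5 → 'f'
  'a' (0) + 25 = 25 → 'z'
  'r' (17) + 25 = 16 → 'q'
  'b' (1) + 25 = 0 → 'a'
  'a' (0) + 25 = 25 → 'z'
  'g' (6) + 25 = 5 → 'f'
  'e' (4) + 25 = 3 → 'd'
Result = "fzqazfd"


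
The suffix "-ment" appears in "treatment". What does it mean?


Suffix: -ment
Example: treatment = treat + -ment
Meaning = result of action


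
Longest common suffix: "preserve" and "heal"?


Word 1: "preserve"
Word 2: "heal"
Comparing from end:
  Pos -1: 'e' != 'l' (stop)
LCS = "" (length 0)


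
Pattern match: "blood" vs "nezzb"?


Pattern of "blood": [0, 1, 2, 2, 3]
Pattern of "nezzb": [0, 1, 2, 2, 3]
Patterns match
Same pattern = Yes


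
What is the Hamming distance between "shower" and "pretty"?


Comparing character by character (same length = 6):
  Pos 0: 's' vs 'p' !=
  Pos 1: 'h' vs 'r' !=
  Pos 2: 'o' vs 'e' !=
  Pos 3: 'w' vs 't' !=
  Pos 4: 'e' vs 't' !=
  Pos 5: 'r' vs 'y' !=
Hamming distance = 6


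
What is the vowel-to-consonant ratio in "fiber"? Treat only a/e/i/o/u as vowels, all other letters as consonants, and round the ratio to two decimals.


Word: "fiber"
Vowels (a,e,i,o,u): 2
Consonants: 3
Ratio = 2/3
= 0.67


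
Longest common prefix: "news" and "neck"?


Word 1: "news"
Word 2: "neck"
Comparing from start:
  Pos 0: 'n' == 'n'
  Pos 1: 'e' == 'e'
  Pos 2: 'w' != 'c' (stop)
LCP = "ne" (length 2)


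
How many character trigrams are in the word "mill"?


Word: "mill" (length 4)
Number of 3-grams = length - 3 + 1 = 4 - 3 + 1
= 2


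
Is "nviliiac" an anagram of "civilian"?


Word 1: "civilian" → sorted: aciiilnv
Word 2: "nviliiac" → sorted: aciiilnv
Same letters? aciiilnv == aciiilnv
Anagram = Yes


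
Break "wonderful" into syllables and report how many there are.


Word: "wonderful"
Syllable breakdown: won-der-ful
Counting: 3 parts
= 3 syllables


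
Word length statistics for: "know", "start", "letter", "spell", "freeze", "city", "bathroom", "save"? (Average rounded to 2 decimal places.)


Lengths: "know"=4, "start"=5, "letter"=6, "spell"=5, "freeze"=6, "city"=4, "bathroom"=8, "save"=4
Sum = 42, Count = 8
Average = 42/8 = 5.25
= avg=5.25, min=4, max=8


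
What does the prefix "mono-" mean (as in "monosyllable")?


Prefix: mono-
Example: monosyllable (mono- + syllable)
Meaning = one


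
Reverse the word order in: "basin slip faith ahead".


Original: "basin slip faith ahead"
Words (1..n): basin | slip | faith | ahead
Reversed (n..1): ahead | faith | slip | basin
Result = "ahead faith slip basin"


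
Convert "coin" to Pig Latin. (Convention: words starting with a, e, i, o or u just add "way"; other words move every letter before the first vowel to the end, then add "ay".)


Word: "coin"
Starts with consonant(s) → move to end, add 'ay'
Consonant cluster: "c"
Pig Latin = "oincay"


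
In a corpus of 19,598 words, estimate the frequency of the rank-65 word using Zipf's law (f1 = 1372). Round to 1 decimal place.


Zipf's law: f(r) = f(1) / r
f(1) = 1372
f(65) = 1372 / 65
= 21.1 occurrences


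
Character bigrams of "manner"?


Word: "manner" (length 6)
Number of bigrams = 6 - 2 + 1 = 5
  Position 0: "ma"
  Position 1: "an"
  Position 2: "nn"
  Position 3: "ne"
  Position 4: "er"
Bigrams = "ma", "an", "nn", "ne", "er"


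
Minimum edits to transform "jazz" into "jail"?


Word 1: "jazz" (length 4)
Word 2: "jail" (length 4)
One optimal edit sequence (insert/delete/substitute each cost 1):
  1. keep 'j'
  2. keep 'a'
  3. substitute 'z' -> 'i'  (+1)
  4. substitute 'z' -> 'l'  (+1)
Total edit operations: 2
Edit distance = 2


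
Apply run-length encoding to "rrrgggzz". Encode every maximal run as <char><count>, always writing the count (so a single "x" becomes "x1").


String: "rrrgggzz"
Scanning for consecutive runs:
  'r' x 3
  'g' x 3
  'z' x 2
RLE = "r3g3z2"


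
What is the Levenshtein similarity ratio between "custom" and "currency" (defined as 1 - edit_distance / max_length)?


Word 1: "custom" (length 6)
Word 2: "currency" (length 8)
One optimal edit sequence:
  1. keep 'c'
  2. keep 'u'
  3. insert 'r'  (+1)
  4. insert 'r'  (+1)
  5. substitute 's' -> 'e'  (+1)
  6. substitute 't' -> 'n'  (+1)
  7. substitute 'o' -> 'c'  (+1)
  8. substitute 'm' -> 'y'  (+1)
Edit distance = 6
Max length = max(6, 8) = 8
Similarity = 1 - 6/8
= 0.2500


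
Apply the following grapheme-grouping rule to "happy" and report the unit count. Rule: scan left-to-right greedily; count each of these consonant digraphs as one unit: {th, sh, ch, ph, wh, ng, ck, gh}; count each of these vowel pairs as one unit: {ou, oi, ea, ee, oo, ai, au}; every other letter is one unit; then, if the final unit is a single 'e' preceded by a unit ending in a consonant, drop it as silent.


Word: "happy" (5 letters)
Left-to-right scan:
  [1] 'h' (letter)
  [2] 'a' (letter)
  [3] 'p' (letter)
  [4] 'p' (letter)
  [5] 'y' (letter)
Units from scan: 5
Sound units = 5 units


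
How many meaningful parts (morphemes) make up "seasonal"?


Word: "seasonal"
Morphemes: season + -al
Each morpheme carries meaning
= 2 morphemes


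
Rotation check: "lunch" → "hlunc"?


Word: "lunch", Candidate: "hlunc"
Method: check if candidate is substring of word+word
"lunchlunch" contains "hlunc"? Yes
Is rotation = Yes


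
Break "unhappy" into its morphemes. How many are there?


Word: "unhappy"
Morphemes: un- + happy
Each morpheme carries meaning
= 2 morphemes


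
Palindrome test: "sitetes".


Word: "sitetes"
Reversed: "setetis"
Forward == Backward? sitetes != setetis
Palindrome = No


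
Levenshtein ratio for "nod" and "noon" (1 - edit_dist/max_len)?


Word 1: "nod" (length 3)
Word 2: "noon" (length 4)
One optimal edit sequence:
  1. keep 'n'
  2. insert 'o'  (+1)
  3. keep 'o'
  4. substitute 'd' -> 'n'  (+1)
Edit distance = 2
Max length = max(3, 4) = 4
Similarity = 1 - 2/4
= 0.5000


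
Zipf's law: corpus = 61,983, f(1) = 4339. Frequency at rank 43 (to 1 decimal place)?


Zipf's law: f(r) = f(1) / r
f(1) = 4339
f(43) = 4339 / 43
= 100.9 occurrences


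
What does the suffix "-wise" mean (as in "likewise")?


Suffix: -wise
Example: likewise = like + -wise
Meaning = in the manner of


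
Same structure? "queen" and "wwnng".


Pattern of "queen": [0, 1, 2, 2, 3]
Pattern of "wwnng": [0, 0, 1, 1, 2]
Patterns do not match
Same pattern = No


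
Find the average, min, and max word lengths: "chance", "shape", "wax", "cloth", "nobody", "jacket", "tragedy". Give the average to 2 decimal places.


Lengths: "chance"=6, "shape"=5, "wax"=3, "cloth"=5, "nobody"=6, "jacket"=6, "tragedy"=7
Sum = 38, Count = 7
Average = 38/7 = 5.43
= avg=5.43, min=3, max=7


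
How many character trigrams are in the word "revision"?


Word: "revision" (length 8)
Number of 3-grams = length - 3 + 1 = 8 - 3 + 1
= 6


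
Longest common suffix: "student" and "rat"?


Word 1: "student"
Word 2: "rat"
Comparing from end:
  Pos -1: 't' == 't'
  Pos -2: 'n' != 'a' (stop)
LCS = "t" (length 1)


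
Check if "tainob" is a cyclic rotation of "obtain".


Word: "obtain", Candidate: "tainob"
Method: check if candidate is substring of word+word
"obtainobtain" contains "tainob"? Yes
Is rotation = Yes


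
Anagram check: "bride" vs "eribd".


Word 1: "bride" → sorted: bdeir
Word 2: "eribd" → sorted: bdeir
Same letters? bdeir == bdeir
Anagram = Yes


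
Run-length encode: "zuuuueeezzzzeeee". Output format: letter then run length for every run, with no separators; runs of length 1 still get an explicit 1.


String: "zuuuueeezzzzeeee"
Scanning for consecutive runs:
  'z' x 1
  'u' x 4
  'e' x 3
  'z' x 4
  'e' x 4
RLE = "z1u4e3z4e4"


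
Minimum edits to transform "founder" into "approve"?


Word 1: "founder" (length 7)
Word 2: "approve" (length 7)
One optimal edit sequence (insert/delete/substitute each cost 1):
  1. substitute 'f' -> 'a'  (+1)
  2. substitute 'o' -> 'p'  (+1)
  3. substitute 'u' -> 'p'  (+1)
  4. substitute 'n' -> 'r'  (+1)
  5. substitute 'd' -> 'o'  (+1)
  6. substitute 'e' -> 'v'  (+1)
  7. substitute 'r' -> 'e'  (+1)
Total edit operations: 7
Edit distance = 7


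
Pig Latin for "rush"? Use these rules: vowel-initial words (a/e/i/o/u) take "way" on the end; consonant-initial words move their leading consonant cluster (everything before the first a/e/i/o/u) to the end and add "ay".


Word: "rush"
Starts with consonant(s) → move to end, add 'ay'
Consonant cluster: "r"
Pig Latin = "ushray"


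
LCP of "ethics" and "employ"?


Word 1: "ethics"
Word 2: "employ"
Comparing from start:
  Pos 0: 'e' == 'e'
  Pos 1: 't' != 'm' (stop)
LCP = "e" (length 1)


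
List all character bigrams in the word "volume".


Word: "volume" (length 6)
Number of bigrams = 6 - 2 + 1 = 5
  Position 0: "vo"
  Position 1: "ol"
  Position 2: "lu"
  Position 3: "um"
  Position 4: "me"
Bigrams = "vo", "ol", "lu", "um", "me"


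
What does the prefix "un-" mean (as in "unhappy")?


Prefix: un-
Example: unhappy (un- + happy)
Meaning = not / reverse


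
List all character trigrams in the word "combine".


Word: "combine" (length 7)
Number of trigrams = 7 - 3 + 1 = 5
  Position 0: "com"
  Position 1: "omb"
  Position 2: "mbi"
  Position 3: "bin"
  Position 4: "ine"
Trigrams = "com", "omb", "mbi", "bin", "ine"


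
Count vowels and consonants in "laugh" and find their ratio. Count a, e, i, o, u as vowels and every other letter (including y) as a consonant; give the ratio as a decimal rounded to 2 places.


Word: "laugh"
Vowels (a,e,i,o,u): 2
Consonants: 3
Ratio = 2/3
= 0.67


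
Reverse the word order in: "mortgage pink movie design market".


Original: "mortgage pink movie design market"
Words (1..n): mortgage | pink | movie | design | market
Reversed (n..1): market | design | movie | pink | mortgage
Result = "market design movie pink mortgage"


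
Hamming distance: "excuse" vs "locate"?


Comparing character by character (same length = 6):
  Pos 0: 'e' vs 'l' !=
  Pos 1: 'x' vs 'o' !=
  Pos 2: 'c' vs 'c' =
  Pos 3: 'u' vs 'a' !=
  Pos 4: 's' vs 't' !=
  Pos 5: 'e' vs 'e' =
Hamming distance = 4


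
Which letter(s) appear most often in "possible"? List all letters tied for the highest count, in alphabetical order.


Word: "possible"
Letter counts:
  'b': 1
  'e': 1
  'i': 1
  'l': 1
  'o': 1
  'p': 1
  's': 2
Maximum count = 2
Most frequent = 's' (2 times each)


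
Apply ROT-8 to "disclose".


Word: "disclose"
Shift: 8
Each letter → (letter + shift) mod 26:
  'd' (3) + 8 = 11 → 'l'
  'i' (8) + 8 = 16 → 'q'
  's' (18) + 8 = 0 → 'a'
  'c' (2) + 8 = 10 → 'k'
  'l' (11) + 8 = 19 → 't'
  'o' (14) + 8 = 22 → 'w'
  's' (18) + 8 = 0 → 'a'
  'e' (4) + 8 = 12 → 'm'
Result = "lqaktwam"


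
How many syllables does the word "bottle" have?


Word: "bottle"
Syllable breakdown: bot-tle
Counting: 2 parts
= 2 syllables


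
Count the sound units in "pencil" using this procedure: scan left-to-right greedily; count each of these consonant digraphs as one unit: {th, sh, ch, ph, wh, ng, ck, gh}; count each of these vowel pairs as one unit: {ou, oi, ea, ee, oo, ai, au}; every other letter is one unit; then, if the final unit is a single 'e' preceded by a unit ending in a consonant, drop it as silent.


Word: "pencil" (6 letters)
Left-to-right scan:
  1. 'p' (letter)
  2. 'e' (letter)
  3. 'n' (letter)
  4. 'c' (letter)
  5. 'i' (letter)
  6. 'l' (letter)
Units from scan: 6
Sound units = 6 units


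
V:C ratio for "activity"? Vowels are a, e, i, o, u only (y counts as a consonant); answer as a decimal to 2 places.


Word: "activity"
Vowels (a,e,i,o,u): 3
Consonants: 5
Ratio = 3/5
= 0.60


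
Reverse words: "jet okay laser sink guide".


Original: "jet okay laser sink guide"
Words (1..n): jet | okay | laser | sink | guide
Reversed (n..1): guide | sink | laser | okay | jet
Result = "guide sink laser okay jet"


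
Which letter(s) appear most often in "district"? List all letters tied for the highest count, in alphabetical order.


Word: "district"
Letter counts:
  'c': 1
  'd': 1
  'i': 2
  'r': 1
  's': 1
  't': 2
Maximum count = 2
Most frequent = 'i', 't' (2 times each)


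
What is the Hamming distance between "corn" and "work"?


Comparing character by character (same length = 4):
  Pos 0: 'c' vs 'w' !=
  Pos 1: 'o' vs 'o' =
  Pos 2: 'r' vs 'r' =
  Pos 3: 'n' vs 'k' !=
Hamming distance = 2


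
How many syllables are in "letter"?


Word: "letter"
Syllable breakdown: let-ter
Counting: 2 parts
= 2 syllables


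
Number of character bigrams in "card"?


Word: "card" (length 4)
Number of 2-grams = length - 2 + 1 = 4 - 2 + 1
= 3


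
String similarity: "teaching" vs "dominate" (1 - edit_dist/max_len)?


Word 1: "teaching" (length 8)
Word 2: "dominate" (length 8)
One optimal edit sequence:
  1. substitute 't' -> 'd'  (+1)
  2. substitute 'e' -> 'o'  (+1)
  3. substitute 'a' -> 'm'  (+1)
  4. substitute 'c' -> 'i'  (+1)
  5. substitute 'h' -> 'n'  (+1)
  6. substitute 'i' -> 'a'  (+1)
  7. substitute 'n' -> 't'  (+1)
  8. substitute 'g' -> 'e'  (+1)
Edit distance = 8
Max length = max(8, 8) = 8
Similarity = 1 - 8/8
= 0.0000


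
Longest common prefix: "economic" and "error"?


Word 1: "economic"
Word 2: "error"
Comparing from start:
  Pos 0: 'e' == 'e'
  Pos 1: 'c' != 'r' (stop)
LCP = "e" (length 1)


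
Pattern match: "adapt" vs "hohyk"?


Pattern of "adapt": [0, 1, 0, 2, 3]
Pattern of "hohyk": [0, 1, 0, 2, 3]
Patterns match
Same pattern = Yes


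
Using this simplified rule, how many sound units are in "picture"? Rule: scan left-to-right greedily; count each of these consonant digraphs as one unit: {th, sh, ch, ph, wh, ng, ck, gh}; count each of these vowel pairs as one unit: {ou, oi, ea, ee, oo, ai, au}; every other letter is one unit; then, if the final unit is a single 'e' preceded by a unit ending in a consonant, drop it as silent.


Word: "picture" (7 letters)
Left-to-right scan:
  (1) 'p' (letter)
  (2) 'i' (letter)
  (3) 'c' (letter)
  (4) 't' (letter)
  (5) 'u' (letter)
  (6) 'r' (letter)
  (7) 'e' (letter)
Units from scan: 7
Final unit is 'e' after a consonant -> drop as silent (-1)
Sound units = 6 units


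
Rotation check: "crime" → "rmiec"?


Word: "crime", Candidate: "rmiec"
Method: check if candidate is substring of word+word
"crimecrime" contains "rmiec"? No
Is rotation = No


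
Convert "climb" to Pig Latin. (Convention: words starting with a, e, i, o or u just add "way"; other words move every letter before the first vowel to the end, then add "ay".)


Word: "climb"
Starts with consonant(s) → move to end, add 'ay'
Consonant cluster: "cl"
Pig Latin = "imbclay"


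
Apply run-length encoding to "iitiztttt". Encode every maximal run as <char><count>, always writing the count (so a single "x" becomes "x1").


String: "iitiztttt"
Scanning for consecutive runs:
  'i' x 2
  't' x 1
  'i' x 1
  'z' x 1
  't' x 4
RLE = "i2t1i1z1t4"


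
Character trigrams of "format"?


Word: "format" (length 6)
Number of trigrams = 6 - 3 + 1 = 4
  Position 0: "for"
  Position 1: "orm"
  Position 2: "rma"
  Position 3: "mat"
Trigrams = "for", "orm", "rma", "mat"


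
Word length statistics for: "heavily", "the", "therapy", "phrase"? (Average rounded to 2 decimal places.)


Lengths: "heavily"=7, "the"=3, "therapy"=7, "phrase"=6
Sum = 23, Count = 4
Average = 23/4 = 5.75
= avg=5.75, min=3, max=7


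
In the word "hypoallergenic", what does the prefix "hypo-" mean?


Prefix: hypo-
Example: hypoallergenic (hypo- + allergenic)
Meaning = under / below normal


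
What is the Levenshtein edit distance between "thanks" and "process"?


Word 1: "thanks" (length 6)
Word 2: "process" (length 7)
One optimal edit sequence (insert/delete/substitute each cost 1):
  1. insert 'p'  (+1)
  2. substitute 't' -> 'r'  (+1)
  3. substitute 'h' -> 'o'  (+1)
  4. substitute 'a' -> 'c'  (+1)
  5. substitute 'n' -> 'e'  (+1)
  6. substitute 'k' -> 's'  (+1)
  7. keep 's'
Total edit operations: 6
Edit distance = 6


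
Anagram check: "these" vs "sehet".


Word 1: "these" → sorted: eehst
Word 2: "sehet" → sorted: eehst
Same letters? eehst == eehst
Anagram = Yes


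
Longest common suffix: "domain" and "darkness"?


Word 1: "domain"
Word 2: "darkness"
Comparing from end:
  Pos -1: 'n' != 's' (stop)
LCS = "" (length 0)


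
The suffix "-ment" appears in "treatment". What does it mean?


Suffix: -ment
Example: treatment (treat + -ment)
Meaning = result of action


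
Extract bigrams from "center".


Word: "center" (length 6)
Number of bigrams = 6 - 2 + 1 = 5
  Position 0: "ce"
  Position 1: "en"
  Position 2: "nt"
  Position 3: "te"
  Position 4: "er"
Bigrams = "ce", "en", "nt", "te", "er"


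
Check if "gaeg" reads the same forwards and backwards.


Word: "gaeg"
Reversed: "geag"
Forward == Backward? gaeg != geag
Palindrome = No


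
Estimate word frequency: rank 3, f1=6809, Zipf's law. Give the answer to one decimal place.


Zipf's law: f(r) = f(1) / r
f(1) = 6809
f(3) = 6809 / 3
= 2269.7 occurrences


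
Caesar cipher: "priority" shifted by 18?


Word: "priority"
Shift: 18
Each letter → (letter + shift) mod 26:
  'p' (15) + 18 = 7 → 'h'
  'r' (17) + 18 = 9 → 'j'
  'i' (8) + 18 = 0 → 'a'
  'o' (14) + 18 = 6 → 'g'
  'r' (17) + 18 = 9 → 'j'
  'i' (8) + 18 = 0 → 'a'
  't' (19) + 18 = 11 → 'l'
  'y' (24) + 18 = 16 → 'q'
Result = "hjagjalq"


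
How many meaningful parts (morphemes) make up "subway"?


Word: "subway"
Morphemes: sub- + way
Each morpheme carries meaning
= 2 morphemes


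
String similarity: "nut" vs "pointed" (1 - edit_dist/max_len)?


Word 1: "nut" (length 3)
Word 2: "pointed" (length 7)
One optimal edit sequence:
  1. insert 'p'  (+1)
  2. insert 'o'  (+1)
  3. insert 'i'  (+1)
  4. keep 'n'
  5. insert 't'  (+1)
  6. substitute 'u' -> 'e'  (+1)
  7. substitute 't' -> 'd'  (+1)
Edit distance = 6
Max length = max(3, 7) = 7
Similarity = 1 - 6/7
= 0.1429


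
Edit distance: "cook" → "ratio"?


Word 1: "cook" (length 4)
Word 2: "ratio" (length 5)
One optimal edit sequence (insert/delete/substitute each cost 1):
  1. insert 'r'  (+1)
  2. substitute 'c' -> 'a'  (+1)
  3. substitute 'o' -> 't'  (+1)
  4. substitute 'o' -> 'i'  (+1)
  5. substitute 'k' -> 'o'  (+1)
Total edit operations: 5
Edit distance = 5


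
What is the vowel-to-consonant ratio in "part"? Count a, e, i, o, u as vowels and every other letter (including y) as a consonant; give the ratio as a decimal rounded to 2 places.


Word: "part"
Vowels (a,e,i,o,u): 1
Consonants: 3
Ratio = 1/3
= 0.33


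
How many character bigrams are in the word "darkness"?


Word: "darkness" (length 8)
Number of 2-grams = length - 2 + 1 = 8 - 2 + 1
= 7


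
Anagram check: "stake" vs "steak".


Word 1: "stake" → sorted: aekst
Word 2: "steak" → sorted: aekst
Same letters? aekst == aekst
Anagram = Yes


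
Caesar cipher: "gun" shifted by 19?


Word: "gun"
Shift: 19
Each letter → (letter + shift) mod 26:
  'g' (6) + 19 = 25 → 'z'
  'u' (20) + 19 = 13 → 'n'
  'n' (13) + 19 = 6 → 'g'
Result = "zng"


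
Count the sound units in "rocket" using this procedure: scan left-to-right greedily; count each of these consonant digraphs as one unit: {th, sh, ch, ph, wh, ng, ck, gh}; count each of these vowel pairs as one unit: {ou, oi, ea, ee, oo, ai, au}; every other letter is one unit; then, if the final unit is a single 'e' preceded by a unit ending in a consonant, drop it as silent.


Word: "rocket" (6 letters)
Left-to-right scan:
  1. 'r' (letter)
  2. 'o' (letter)
  3. 'ck' (digraph)
  4. 'e' (letter)
  5. 't' (letter)
Units from scan: 5
Sound units = 5 units
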